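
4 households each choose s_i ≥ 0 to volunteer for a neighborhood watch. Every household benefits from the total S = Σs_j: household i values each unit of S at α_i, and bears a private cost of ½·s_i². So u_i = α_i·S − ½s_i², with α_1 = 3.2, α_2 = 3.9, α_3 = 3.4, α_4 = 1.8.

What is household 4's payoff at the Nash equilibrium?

20.52

Household i's FOC: ∂u_i/∂s_i = α_i − s_i = 0, so s_i* = α_i.
NE contributions = (3.2, 3.9, 3.4, 1.8); S = 12.3.
u_4 = α_4·S − ½·(s_4)² = 1.8·12.3 − ½·1.8² = 20.52.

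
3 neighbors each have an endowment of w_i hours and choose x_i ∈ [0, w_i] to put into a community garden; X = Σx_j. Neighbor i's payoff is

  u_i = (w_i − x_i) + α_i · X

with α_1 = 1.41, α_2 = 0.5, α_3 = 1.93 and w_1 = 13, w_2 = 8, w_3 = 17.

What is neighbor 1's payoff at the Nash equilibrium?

∂u_i/∂x_i = α_i − 1, so neighbor i contributes w_i if α_i > 1, else 0.
α_i > 1 for i ∈ {1, 3}; NE contributions (13, 0, 17), X = 30.
u_1 = (13 − 13) + 1.41·30 = 42.3.

42.3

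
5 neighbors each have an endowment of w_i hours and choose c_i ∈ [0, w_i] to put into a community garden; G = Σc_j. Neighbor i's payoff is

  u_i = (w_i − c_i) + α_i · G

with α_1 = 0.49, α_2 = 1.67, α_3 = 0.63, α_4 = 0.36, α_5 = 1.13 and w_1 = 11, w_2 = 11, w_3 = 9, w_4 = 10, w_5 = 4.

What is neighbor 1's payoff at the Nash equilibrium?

18.35

∂u_i/∂c_i = α_i − 1, so neighbor i contributes w_i if α_i > 1, else 0.
α_i > 1 for i ∈ {2, 5}; NE contributions (0, 11, 0, 0, 4), G = 15.
u_1 = (11 − 0) + 0.49·15 = 18.35.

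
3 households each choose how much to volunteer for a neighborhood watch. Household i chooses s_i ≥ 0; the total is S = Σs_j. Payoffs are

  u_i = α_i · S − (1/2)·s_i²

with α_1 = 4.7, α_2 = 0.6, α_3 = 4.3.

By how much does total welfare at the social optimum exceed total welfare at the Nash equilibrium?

66.55

Household i's FOC: ∂u_i/∂s_i = α_i − s_i = 0, so s_i* = α_i.
NE contributions = (4.7, 0.6, 4.3); S = 9.6.
W^NE = (Σα)·S − ½Σα_i² = 9.6² − ½·40.94 = 71.69.
Planner sets s_i = Σα_j = 9.6 for every i, so S^SO = 3·9.6 = 28.8.
W^SO = (Σα)·S^SO − ½·3·(Σα)² = (3/2)·9.6² = 138.24.
Deadweight loss = W^SO − W^NE = 66.55.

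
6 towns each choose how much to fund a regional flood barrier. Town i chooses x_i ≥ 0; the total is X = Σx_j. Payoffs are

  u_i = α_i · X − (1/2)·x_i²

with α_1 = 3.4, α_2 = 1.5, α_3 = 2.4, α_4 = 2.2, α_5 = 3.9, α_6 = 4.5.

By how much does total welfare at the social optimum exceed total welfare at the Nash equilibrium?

670.755

Town i's FOC: ∂u_i/∂x_i = α_i − x_i = 0, so x_i* = α_i.
NE contributions = (3.4, 1.5, 2.4, 2.2, 3.9, 4.5); X = 17.9.
W^NE = (Σα)·X − ½Σα_i² = 17.9² − ½·59.87 = 290.475.
Planner sets x_i = Σα_j = 17.9 for every i, so X^SO = 6·17.9 = 107.4.
W^SO = (Σα)·X^SO − ½·6·(Σα)² = (6/2)·17.9² = 961.23.
Deadweight loss = W^SO − W^NE = 670.755.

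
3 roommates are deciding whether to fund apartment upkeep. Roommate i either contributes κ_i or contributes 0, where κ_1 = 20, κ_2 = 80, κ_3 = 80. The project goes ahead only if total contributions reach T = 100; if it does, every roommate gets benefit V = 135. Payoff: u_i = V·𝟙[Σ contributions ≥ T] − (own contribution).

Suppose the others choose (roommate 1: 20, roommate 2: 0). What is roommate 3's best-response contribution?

80

Others' total = 20. Contributing 80 brings total to 100 ≥ 100: gain V − κ_3 = 55.
Best response: 80.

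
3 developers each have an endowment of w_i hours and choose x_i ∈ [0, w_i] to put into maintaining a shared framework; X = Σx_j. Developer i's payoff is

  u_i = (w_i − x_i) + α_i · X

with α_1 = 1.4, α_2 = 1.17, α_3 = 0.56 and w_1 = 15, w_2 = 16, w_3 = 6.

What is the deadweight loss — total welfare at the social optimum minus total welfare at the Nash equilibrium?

∂u_i/∂x_i = α_i − 1, so developer i contributes w_i if α_i > 1, else 0.
α_i > 1 for i ∈ {1, 2}; NE contributions (15, 16, 0), X = 31.
W^NE = Σw_i − X^NE + (Σα_i)·X^NE = 37 + 2.13·31 = 103.03.
Planner: ∂(Σu_j)/∂x_i = Σα_j − 1 = 2.13 > 0, so everyone contributes w_i; X^SO = 37, W^SO = 37 + 2.13·37 = 115.81.
Deadweight loss = 12.78.

12.78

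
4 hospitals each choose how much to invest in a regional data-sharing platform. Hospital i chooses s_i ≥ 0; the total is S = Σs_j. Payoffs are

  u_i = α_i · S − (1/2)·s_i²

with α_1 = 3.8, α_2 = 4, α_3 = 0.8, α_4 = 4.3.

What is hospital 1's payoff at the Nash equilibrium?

41.8

Hospital i's FOC: ∂u_i/∂s_i = α_i − s_i = 0, so s_i* = α_i.
NE contributions = (3.8, 4, 0.8, 4.3); S = 12.9.
u_1 = α_1·S − ½·(s_1)² = 3.8·12.9 − ½·3.8² = 41.8.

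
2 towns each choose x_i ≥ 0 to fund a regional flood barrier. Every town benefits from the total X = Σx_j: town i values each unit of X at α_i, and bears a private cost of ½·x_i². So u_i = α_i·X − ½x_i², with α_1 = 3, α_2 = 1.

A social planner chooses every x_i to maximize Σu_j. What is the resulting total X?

8

Planner FOC: ∂(Σu_j)/∂x_i = (Σα_j) − x_i = 0, so x_i^SO = Σα_j = 4 for every i; X^SO = 8.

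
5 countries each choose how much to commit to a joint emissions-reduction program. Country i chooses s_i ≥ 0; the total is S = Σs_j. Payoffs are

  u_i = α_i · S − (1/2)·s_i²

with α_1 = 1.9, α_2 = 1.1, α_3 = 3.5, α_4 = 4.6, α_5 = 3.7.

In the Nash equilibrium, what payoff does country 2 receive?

15.675

Country i's FOC: ∂u_i/∂s_i = α_i − s_i = 0, so s_i* = α_i.
NE contributions = (1.9, 1.1, 3.5, 4.6, 3.7); S = 14.8.
u_2 = α_2·S − ½·(s_2)² = 1.1·14.8 − ½·1.1² = 15.675.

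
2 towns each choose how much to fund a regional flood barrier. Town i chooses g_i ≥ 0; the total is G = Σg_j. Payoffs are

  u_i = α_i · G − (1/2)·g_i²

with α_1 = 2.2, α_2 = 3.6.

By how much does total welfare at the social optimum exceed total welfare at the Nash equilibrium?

8.9

Town i's FOC: ∂u_i/∂g_i = α_i − g_i = 0, so g_i* = α_i.
NE contributions = (2.2, 3.6); G = 5.8.
W^NE = (Σα)·G − ½Σα_i² = 5.8² − ½·17.8 = 24.74.
Planner sets g_i = Σα_j = 5.8 for every i, so G^SO = 2·5.8 = 11.6.
W^SO = (Σα)·G^SO − ½·2·(Σα)² = (2/2)·5.8² = 33.64.
Deadweight loss = W^SO − W^NE = 8.9.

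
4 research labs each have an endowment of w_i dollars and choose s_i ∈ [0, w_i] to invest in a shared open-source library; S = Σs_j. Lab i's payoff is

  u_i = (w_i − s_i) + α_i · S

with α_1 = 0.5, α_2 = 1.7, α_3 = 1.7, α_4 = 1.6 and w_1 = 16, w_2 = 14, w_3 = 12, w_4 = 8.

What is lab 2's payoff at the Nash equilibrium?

∂u_i/∂s_i = α_i − 1, so lab i contributes w_i if α_i > 1, else 0.
α_i > 1 for i ∈ {2, 3, 4}; NE contributions (0, 14, 12, 8), S = 34.
u_2 = (14 − 14) + 1.7·34 = 57.8.

57.8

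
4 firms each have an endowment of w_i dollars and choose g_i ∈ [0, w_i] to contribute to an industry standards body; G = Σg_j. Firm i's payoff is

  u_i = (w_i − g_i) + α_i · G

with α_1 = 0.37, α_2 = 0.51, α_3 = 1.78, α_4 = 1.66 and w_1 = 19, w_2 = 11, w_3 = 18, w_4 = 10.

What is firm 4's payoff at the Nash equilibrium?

46.48

∂u_i/∂g_i = α_i − 1, so firm i contributes w_i if α_i > 1, else 0.
α_i > 1 for i ∈ {3, 4}; NE contributions (0, 0, 18, 10), G = 28.
u_4 = (10 − 10) + 1.66·28 = 46.48.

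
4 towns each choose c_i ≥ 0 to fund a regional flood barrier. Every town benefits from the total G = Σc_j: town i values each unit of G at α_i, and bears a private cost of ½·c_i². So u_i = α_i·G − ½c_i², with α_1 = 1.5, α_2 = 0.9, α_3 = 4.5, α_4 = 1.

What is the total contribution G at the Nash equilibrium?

Town i's FOC: ∂u_i/∂c_i = α_i − c_i = 0, so c_i* = α_i.
NE contributions = (1.5, 0.9, 4.5, 1); G = 7.9.

7.9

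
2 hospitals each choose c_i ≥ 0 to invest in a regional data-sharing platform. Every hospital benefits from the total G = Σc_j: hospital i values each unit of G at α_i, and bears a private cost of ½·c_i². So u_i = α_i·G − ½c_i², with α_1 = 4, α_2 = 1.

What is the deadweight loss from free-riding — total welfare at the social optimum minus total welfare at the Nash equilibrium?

8.5

Hospital i's FOC: ∂u_i/∂c_i = α_i − c_i = 0, so c_i* = α_i.
NE contributions = (4, 1); G = 5.
W^NE = (Σα)·G − ½Σα_i² = 5² − ½·17 = 16.5.
Planner sets c_i = Σα_j = 5 for every i, so G^SO = 2·5 = 10.
W^SO = (Σα)·G^SO − ½·2·(Σα)² = (2/2)·5² = 25.
Deadweight loss = W^SO − W^NE = 8.5.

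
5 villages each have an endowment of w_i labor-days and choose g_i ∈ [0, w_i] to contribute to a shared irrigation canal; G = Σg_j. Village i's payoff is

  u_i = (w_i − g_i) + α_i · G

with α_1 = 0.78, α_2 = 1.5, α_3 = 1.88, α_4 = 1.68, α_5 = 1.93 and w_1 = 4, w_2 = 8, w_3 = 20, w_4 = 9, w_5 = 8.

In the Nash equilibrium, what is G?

45

∂u_i/∂g_i = α_i − 1, so village i contributes w_i if α_i > 1, else 0.
α_i > 1 for i ∈ {2, 3, 4, 5}; NE contributions (0, 8, 20, 9, 8), G = 45.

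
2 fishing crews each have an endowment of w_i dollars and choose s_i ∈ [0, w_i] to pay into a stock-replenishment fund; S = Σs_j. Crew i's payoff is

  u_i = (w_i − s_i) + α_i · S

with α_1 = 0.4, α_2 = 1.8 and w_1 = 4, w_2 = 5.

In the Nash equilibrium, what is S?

5

∂u_i/∂s_i = α_i − 1, so crew i contributes w_i if α_i > 1, else 0.
α_i > 1 for i ∈ {2}; NE contributions (0, 5), S = 5.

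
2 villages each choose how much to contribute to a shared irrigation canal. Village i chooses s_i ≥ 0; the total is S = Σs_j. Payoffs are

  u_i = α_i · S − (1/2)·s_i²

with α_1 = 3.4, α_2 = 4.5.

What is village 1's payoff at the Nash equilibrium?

Village i's FOC: ∂u_i/∂s_i = α_i − s_i = 0, so s_i* = α_i.
NE contributions = (3.4, 4.5); S = 7.9.
u_1 = α_1·S − ½·(s_1)² = 3.4·7.9 − ½·3.4² = 21.08.

21.08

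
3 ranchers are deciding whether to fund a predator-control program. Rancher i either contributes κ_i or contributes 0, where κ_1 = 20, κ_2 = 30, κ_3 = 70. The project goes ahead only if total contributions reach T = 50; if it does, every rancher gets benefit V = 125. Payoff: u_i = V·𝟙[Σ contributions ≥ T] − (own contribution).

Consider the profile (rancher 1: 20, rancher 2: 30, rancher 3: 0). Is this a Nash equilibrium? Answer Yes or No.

Total = 50 ≥ 50: provided.
Rancher 1 (pledges 20, payoff 105): dropping to 0 → total 30, payoff 0. No gain.
Rancher 2 (pledges 30, payoff 95): dropping to 0 → total 20, payoff 0. No gain.
Rancher 3 (pledges 0, payoff 125): pledging 70 → total 120, payoff 55. No gain.

Yes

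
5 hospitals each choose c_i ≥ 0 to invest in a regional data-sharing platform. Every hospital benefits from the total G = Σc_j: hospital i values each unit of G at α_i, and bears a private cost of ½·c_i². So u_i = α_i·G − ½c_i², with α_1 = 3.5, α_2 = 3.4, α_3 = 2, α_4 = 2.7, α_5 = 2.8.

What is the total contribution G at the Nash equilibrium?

14.4

Hospital i's FOC: ∂u_i/∂c_i = α_i − c_i = 0, so c_i* = α_i.
NE contributions = (3.5, 3.4, 2, 2.7, 2.8); G = 14.4.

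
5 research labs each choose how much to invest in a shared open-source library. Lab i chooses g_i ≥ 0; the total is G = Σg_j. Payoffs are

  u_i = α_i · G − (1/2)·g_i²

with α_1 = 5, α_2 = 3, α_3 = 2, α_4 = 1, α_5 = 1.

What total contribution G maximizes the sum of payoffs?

60

Planner FOC: ∂(Σu_j)/∂g_i = (Σα_j) − g_i = 0, so g_i^SO = Σα_j = 12 for every i; G^SO = 60.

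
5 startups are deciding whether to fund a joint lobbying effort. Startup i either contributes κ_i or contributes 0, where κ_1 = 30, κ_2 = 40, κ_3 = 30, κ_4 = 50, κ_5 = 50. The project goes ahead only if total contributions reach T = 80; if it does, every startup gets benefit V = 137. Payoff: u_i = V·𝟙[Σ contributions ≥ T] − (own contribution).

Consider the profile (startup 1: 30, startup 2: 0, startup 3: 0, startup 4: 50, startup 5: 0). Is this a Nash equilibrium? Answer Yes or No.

Yes

Total = 80 ≥ 80: provided.
Startup 1 (pledges 30, payoff 107): dropping to 0 → total 50, payoff 0. No gain.
Startup 2 (pledges 0, payoff 137): pledging 40 → total 120, payoff 97. No gain.
Startup 3 (pledges 0, payoff 137): pledging 30 → total 110, payoff 107. No gain.
Startup 4 (pledges 50, payoff 87): dropping to 0 → total 30, payoff 0. No gain.
Startup 5 (pledges 0, payoff 137): pledging 50 → total 130, payoff 87. No gain.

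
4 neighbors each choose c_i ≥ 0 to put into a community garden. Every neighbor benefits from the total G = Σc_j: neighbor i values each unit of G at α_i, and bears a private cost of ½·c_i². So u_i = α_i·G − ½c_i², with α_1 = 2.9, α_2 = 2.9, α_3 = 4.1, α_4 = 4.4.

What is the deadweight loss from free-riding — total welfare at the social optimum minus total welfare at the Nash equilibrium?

230.985

Neighbor i's FOC: ∂u_i/∂c_i = α_i − c_i = 0, so c_i* = α_i.
NE contributions = (2.9, 2.9, 4.1, 4.4); G = 14.3.
W^NE = (Σα)·G − ½Σα_i² = 14.3² − ½·52.99 = 177.995.
Planner sets c_i = Σα_j = 14.3 for every i, so G^SO = 4·14.3 = 57.2.
W^SO = (Σα)·G^SO − ½·4·(Σα)² = (4/2)·14.3² = 408.98.
Deadweight loss = W^SO − W^NE = 230.985.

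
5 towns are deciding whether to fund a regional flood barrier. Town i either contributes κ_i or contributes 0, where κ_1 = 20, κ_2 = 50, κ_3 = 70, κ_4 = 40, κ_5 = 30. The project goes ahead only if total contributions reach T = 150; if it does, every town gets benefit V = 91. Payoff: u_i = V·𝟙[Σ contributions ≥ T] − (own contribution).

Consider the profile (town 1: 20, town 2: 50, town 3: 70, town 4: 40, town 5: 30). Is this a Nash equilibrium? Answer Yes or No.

No

Total = 210 ≥ 150: provided.
Town 1 (pledges 20, payoff 71): dropping to 0 → total 190, payoff 91. Profitable deviation.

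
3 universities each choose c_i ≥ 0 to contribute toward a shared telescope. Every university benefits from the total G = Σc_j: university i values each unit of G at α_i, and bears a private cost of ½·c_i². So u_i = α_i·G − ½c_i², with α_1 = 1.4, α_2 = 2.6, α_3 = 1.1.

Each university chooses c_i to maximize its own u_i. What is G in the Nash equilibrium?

5.1

University i's FOC: ∂u_i/∂c_i = α_i − c_i = 0, so c_i* = α_i.
NE contributions = (1.4, 2.6, 1.1); G = 5.1.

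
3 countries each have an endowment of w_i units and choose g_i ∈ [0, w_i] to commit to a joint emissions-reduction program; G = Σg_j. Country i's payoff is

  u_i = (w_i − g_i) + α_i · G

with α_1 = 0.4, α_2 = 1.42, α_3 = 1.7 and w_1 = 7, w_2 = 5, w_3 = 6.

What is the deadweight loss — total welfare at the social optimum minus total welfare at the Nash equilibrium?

17.64

∂u_i/∂g_i = α_i − 1, so country i contributes w_i if α_i > 1, else 0.
α_i > 1 for i ∈ {2, 3}; NE contributions (0, 5, 6), G = 11.
W^NE = Σw_i − G^NE + (Σα_i)·G^NE = 18 + 2.52·11 = 45.72.
Planner: ∂(Σu_j)/∂g_i = Σα_j − 1 = 2.52 > 0, so everyone contributes w_i; G^SO = 18, W^SO = 18 + 2.52·18 = 63.36.
Deadweight loss = 17.64.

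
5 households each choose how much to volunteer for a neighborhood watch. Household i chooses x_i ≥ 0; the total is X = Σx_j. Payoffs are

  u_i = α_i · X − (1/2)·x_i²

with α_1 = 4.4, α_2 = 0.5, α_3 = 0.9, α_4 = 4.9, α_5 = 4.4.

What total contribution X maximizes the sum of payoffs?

Planner FOC: ∂(Σu_j)/∂x_i = (Σα_j) − x_i = 0, so x_i^SO = Σα_j = 15.1 for every i; X^SO = 75.5.

75.5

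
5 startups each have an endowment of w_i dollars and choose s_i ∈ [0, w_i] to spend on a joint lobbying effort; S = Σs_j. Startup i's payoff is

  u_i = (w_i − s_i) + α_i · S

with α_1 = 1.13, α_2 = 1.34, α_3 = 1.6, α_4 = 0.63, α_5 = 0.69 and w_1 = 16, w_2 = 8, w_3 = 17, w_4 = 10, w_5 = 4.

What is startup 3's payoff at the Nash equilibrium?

65.6

∂u_i/∂s_i = α_i − 1, so startup i contributes w_i if α_i > 1, else 0.
α_i > 1 for i ∈ {1, 2, 3}; NE contributions (16, 8, 17, 0, 0), S = 41.
u_3 = (17 − 17) + 1.6·41 = 65.6.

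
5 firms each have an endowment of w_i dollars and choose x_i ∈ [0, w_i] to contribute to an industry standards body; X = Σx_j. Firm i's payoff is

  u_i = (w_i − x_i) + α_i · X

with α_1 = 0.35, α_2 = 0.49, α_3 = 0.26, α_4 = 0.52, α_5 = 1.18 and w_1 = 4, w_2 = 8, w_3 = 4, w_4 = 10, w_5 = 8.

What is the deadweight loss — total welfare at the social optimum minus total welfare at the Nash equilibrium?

46.8

∂u_i/∂x_i = α_i − 1, so firm i contributes w_i if α_i > 1, else 0.
α_i > 1 for i ∈ {5}; NE contributions (0, 0, 0, 0, 8), X = 8.
W^NE = Σw_i − X^NE + (Σα_i)·X^NE = 34 + 1.8·8 = 48.4.
Planner: ∂(Σu_j)/∂x_i = Σα_j − 1 = 1.8 > 0, so everyone contributes w_i; X^SO = 34, W^SO = 34 + 1.8·34 = 95.2.
Deadweight loss = 46.8.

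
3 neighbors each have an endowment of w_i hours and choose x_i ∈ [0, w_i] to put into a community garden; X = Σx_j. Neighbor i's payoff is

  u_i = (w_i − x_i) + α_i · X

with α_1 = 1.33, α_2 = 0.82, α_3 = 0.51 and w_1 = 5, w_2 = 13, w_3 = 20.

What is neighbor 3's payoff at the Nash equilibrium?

22.55

∂u_i/∂x_i = α_i − 1, so neighbor i contributes w_i if α_i > 1, else 0.
α_i > 1 for i ∈ {1}; NE contributions (5, 0, 0), X = 5.
u_3 = (20 − 0) + 0.51·5 = 22.55.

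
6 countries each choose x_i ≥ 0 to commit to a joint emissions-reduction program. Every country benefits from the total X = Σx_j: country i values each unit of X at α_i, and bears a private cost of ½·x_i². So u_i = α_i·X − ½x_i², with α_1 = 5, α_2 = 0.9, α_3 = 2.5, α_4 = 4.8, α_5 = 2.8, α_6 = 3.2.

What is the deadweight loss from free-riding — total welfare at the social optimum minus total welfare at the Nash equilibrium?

773.87

Country i's FOC: ∂u_i/∂x_i = α_i − x_i = 0, so x_i* = α_i.
NE contributions = (5, 0.9, 2.5, 4.8, 2.8, 3.2); X = 19.2.
W^NE = (Σα)·X − ½Σα_i² = 19.2² − ½·73.18 = 332.05.
Planner sets x_i = Σα_j = 19.2 for every i, so X^SO = 6·19.2 = 115.2.
W^SO = (Σα)·X^SO − ½·6·(Σα)² = (6/2)·19.2² = 1105.92.
Deadweight loss = W^SO − W^NE = 773.87.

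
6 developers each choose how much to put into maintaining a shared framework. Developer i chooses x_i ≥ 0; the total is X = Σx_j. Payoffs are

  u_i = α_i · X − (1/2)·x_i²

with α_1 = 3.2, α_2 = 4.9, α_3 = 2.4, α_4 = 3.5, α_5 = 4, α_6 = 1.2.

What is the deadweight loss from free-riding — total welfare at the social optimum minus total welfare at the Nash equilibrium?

Developer i's FOC: ∂u_i/∂x_i = α_i − x_i = 0, so x_i* = α_i.
NE contributions = (3.2, 4.9, 2.4, 3.5, 4, 1.2); X = 19.2.
W^NE = (Σα)·X − ½Σα_i² = 19.2² − ½·69.7 = 333.79.
Planner sets x_i = Σα_j = 19.2 for every i, so X^SO = 6·19.2 = 115.2.
W^SO = (Σα)·X^SO − ½·6·(Σα)² = (6/2)·19.2² = 1105.92.
Deadweight loss = W^SO − W^NE = 772.13.

772.13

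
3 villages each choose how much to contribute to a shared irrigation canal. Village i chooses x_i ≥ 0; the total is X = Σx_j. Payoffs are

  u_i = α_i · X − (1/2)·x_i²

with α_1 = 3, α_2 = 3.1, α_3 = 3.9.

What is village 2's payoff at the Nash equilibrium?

26.195

Village i's FOC: ∂u_i/∂x_i = α_i − x_i = 0, so x_i* = α_i.
NE contributions = (3, 3.1, 3.9); X = 10.
u_2 = α_2·X − ½·(x_2)² = 3.1·10 − ½·3.1² = 26.195.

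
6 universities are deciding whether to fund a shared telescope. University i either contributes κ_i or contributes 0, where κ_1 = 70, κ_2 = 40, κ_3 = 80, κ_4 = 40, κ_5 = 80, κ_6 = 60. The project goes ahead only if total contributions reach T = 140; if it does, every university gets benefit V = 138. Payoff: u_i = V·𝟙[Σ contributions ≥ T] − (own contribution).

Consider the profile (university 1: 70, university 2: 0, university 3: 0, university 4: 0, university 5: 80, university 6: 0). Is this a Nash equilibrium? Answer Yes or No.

Total = 150 ≥ 140: provided.
University 1 (pledges 70, payoff 68): dropping to 0 → total 80, payoff 0. No gain.
University 2 (pledges 0, payoff 138): pledging 40 → total 190, payoff 98. No gain.
University 3 (pledges 0, payoff 138): pledging 80 → total 230, payoff 58. No gain.
University 4 (pledges 0, payoff 138): pledging 40 → total 190, payoff 98. No gain.
University 5 (pledges 80, payoff 58): dropping to 0 → total 70, payoff 0. No gain.
University 6 (pledges 0, payoff 138): pledging 60 → total 210, payoff 78. No gain.

Yes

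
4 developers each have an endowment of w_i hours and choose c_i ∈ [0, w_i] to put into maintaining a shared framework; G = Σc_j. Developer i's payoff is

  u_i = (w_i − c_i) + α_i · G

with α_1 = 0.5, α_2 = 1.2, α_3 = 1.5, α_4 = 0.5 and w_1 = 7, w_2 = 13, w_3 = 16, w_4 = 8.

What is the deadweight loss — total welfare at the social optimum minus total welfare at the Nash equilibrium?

40.5

∂u_i/∂c_i = α_i − 1, so developer i contributes w_i if α_i > 1, else 0.
α_i > 1 for i ∈ {2, 3}; NE contributions (0, 13, 16, 0), G = 29.
W^NE = Σw_i − G^NE + (Σα_i)·G^NE = 44 + 2.7·29 = 122.3.
Planner: ∂(Σu_j)/∂c_i = Σα_j − 1 = 2.7 > 0, so everyone contributes w_i; G^SO = 44, W^SO = 44 + 2.7·44 = 162.8.
Deadweight loss = 40.5.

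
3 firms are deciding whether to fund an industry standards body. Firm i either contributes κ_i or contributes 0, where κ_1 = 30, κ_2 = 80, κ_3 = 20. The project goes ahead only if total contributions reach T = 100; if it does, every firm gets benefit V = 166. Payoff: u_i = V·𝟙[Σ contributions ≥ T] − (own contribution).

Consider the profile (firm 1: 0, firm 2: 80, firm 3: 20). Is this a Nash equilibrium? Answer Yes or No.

Yes

Total = 100 ≥ 100: provided.
Firm 1 (pledges 0, payoff 166): pledging 30 → total 130, payoff 136. No gain.
Firm 2 (pledges 80, payoff 86): dropping to 0 → total 20, payoff 0. No gain.
Firm 3 (pledges 20, payoff 146): dropping to 0 → total 80, payoff 0. No gain.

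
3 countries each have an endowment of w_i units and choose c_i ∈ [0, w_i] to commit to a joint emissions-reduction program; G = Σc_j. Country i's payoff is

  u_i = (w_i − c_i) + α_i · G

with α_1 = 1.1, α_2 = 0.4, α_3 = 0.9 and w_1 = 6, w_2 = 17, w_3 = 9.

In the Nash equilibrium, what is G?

∂u_i/∂c_i = α_i − 1, so country i contributes w_i if α_i > 1, else 0.
α_i > 1 for i ∈ {1}; NE contributions (6, 0, 0), G = 6.

6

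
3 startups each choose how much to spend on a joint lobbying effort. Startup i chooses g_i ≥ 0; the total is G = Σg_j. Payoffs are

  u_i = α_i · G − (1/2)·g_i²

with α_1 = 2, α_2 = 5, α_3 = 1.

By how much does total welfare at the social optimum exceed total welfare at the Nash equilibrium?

47

Startup i's FOC: ∂u_i/∂g_i = α_i − g_i = 0, so g_i* = α_i.
NE contributions = (2, 5, 1); G = 8.
W^NE = (Σα)·G − ½Σα_i² = 8² − ½·30 = 49.
Planner sets g_i = Σα_j = 8 for every i, so G^SO = 3·8 = 24.
W^SO = (Σα)·G^SO − ½·3·(Σα)² = (3/2)·8² = 96.
Deadweight loss = W^SO − W^NE = 47.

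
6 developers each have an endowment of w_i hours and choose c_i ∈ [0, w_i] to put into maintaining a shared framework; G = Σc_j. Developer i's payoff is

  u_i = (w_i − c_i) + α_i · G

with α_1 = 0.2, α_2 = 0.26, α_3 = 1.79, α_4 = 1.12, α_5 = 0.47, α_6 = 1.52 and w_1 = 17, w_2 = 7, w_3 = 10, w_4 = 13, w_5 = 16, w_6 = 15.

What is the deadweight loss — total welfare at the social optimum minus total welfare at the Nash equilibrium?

174.4

∂u_i/∂c_i = α_i − 1, so developer i contributes w_i if α_i > 1, else 0.
α_i > 1 for i ∈ {3, 4, 6}; NE contributions (0, 0, 10, 13, 0, 15), G = 38.
W^NE = Σw_i − G^NE + (Σα_i)·G^NE = 78 + 4.36·38 = 243.68.
Planner: ∂(Σu_j)/∂c_i = Σα_j − 1 = 4.36 > 0, so everyone contributes w_i; G^SO = 78, W^SO = 78 + 4.36·78 = 418.08.
Deadweight loss = 174.4.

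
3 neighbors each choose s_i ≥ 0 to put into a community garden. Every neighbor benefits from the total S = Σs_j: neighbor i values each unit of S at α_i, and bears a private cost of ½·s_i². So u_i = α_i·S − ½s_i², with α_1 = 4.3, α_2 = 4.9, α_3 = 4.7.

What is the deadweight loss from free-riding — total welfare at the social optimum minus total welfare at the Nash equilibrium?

Neighbor i's FOC: ∂u_i/∂s_i = α_i − s_i = 0, so s_i* = α_i.
NE contributions = (4.3, 4.9, 4.7); S = 13.9.
W^NE = (Σα)·S − ½Σα_i² = 13.9² − ½·64.59 = 160.915.
Planner sets s_i = Σα_j = 13.9 for every i, so S^SO = 3·13.9 = 41.7.
W^SO = (Σα)·S^SO − ½·3·(Σα)² = (3/2)·13.9² = 289.815.
Deadweight loss = W^SO − W^NE = 128.9.

128.9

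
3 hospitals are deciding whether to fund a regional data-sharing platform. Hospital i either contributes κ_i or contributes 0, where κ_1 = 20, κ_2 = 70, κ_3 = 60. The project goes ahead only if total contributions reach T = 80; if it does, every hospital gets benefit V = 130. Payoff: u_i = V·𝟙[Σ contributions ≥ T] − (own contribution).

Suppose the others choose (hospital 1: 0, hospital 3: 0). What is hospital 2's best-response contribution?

Others' total = 0. Even contributing 70 gives 70 < 80: no benefit either way.
Best response: 0.

0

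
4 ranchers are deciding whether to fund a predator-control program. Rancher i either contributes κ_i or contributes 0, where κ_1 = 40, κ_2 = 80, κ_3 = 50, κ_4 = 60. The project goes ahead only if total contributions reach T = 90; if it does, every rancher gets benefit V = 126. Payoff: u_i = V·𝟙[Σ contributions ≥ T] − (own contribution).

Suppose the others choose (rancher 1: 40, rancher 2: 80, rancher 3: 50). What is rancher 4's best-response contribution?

0

Others' total = 170 ≥ 90; contributing adds cost 60 for no extra benefit.
Best response: 0.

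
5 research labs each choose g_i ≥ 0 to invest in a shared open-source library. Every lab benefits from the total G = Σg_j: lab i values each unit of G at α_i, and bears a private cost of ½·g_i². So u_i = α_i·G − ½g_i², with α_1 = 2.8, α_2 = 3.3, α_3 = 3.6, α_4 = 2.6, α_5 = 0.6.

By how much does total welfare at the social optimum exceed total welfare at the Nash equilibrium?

269.02

Lab i's FOC: ∂u_i/∂g_i = α_i − g_i = 0, so g_i* = α_i.
NE contributions = (2.8, 3.3, 3.6, 2.6, 0.6); G = 12.9.
W^NE = (Σα)·G − ½Σα_i² = 12.9² − ½·38.81 = 147.005.
Planner sets g_i = Σα_j = 12.9 for every i, so G^SO = 5·12.9 = 64.5.
W^SO = (Σα)·G^SO − ½·5·(Σα)² = (5/2)·12.9² = 416.025.
Deadweight loss = W^SO − W^NE = 269.02.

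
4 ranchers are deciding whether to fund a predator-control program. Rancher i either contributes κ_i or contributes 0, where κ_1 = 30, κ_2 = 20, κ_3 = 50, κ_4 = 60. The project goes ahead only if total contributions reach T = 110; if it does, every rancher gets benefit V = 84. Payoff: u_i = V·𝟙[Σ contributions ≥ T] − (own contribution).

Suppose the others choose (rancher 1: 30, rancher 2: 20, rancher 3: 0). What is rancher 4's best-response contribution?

60

Others' total = 50. Contributing 60 brings total to 110 ≥ 110: gain V − κ_4 = 24.
Best response: 60.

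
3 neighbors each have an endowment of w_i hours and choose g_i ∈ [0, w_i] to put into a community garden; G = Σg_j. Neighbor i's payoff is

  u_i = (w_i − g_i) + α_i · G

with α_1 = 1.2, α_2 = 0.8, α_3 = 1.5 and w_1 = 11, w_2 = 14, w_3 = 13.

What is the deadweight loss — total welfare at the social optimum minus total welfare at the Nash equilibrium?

∂u_i/∂g_i = α_i − 1, so neighbor i contributes w_i if α_i > 1, else 0.
α_i > 1 for i ∈ {1, 3}; NE contributions (11, 0, 13), G = 24.
W^NE = Σw_i − G^NE + (Σα_i)·G^NE = 38 + 2.5·24 = 98.
Planner: ∂(Σu_j)/∂g_i = Σα_j − 1 = 2.5 > 0, so everyone contributes w_i; G^SO = 38, W^SO = 38 + 2.5·38 = 133.
Deadweight loss = 35.

35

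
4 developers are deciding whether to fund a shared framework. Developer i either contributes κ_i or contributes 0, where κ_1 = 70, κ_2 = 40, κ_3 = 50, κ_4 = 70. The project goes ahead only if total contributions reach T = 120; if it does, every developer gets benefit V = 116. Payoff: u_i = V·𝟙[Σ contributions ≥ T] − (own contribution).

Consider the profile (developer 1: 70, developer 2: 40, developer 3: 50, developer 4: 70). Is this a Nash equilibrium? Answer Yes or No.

Total = 230 ≥ 120: provided.
Developer 1 (pledges 70, payoff 46): dropping to 0 → total 160, payoff 116. Profitable deviation.

No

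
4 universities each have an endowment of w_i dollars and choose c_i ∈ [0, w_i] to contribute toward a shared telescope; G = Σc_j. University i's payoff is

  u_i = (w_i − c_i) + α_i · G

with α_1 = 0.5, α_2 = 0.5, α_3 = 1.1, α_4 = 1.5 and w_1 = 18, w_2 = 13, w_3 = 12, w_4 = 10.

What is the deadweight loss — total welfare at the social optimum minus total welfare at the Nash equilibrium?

∂u_i/∂c_i = α_i − 1, so university i contributes w_i if α_i > 1, else 0.
α_i > 1 for i ∈ {3, 4}; NE contributions (0, 0, 12, 10), G = 22.
W^NE = Σw_i − G^NE + (Σα_i)·G^NE = 53 + 2.6·22 = 110.2.
Planner: ∂(Σu_j)/∂c_i = Σα_j − 1 = 2.6 > 0, so everyone contributes w_i; G^SO = 53, W^SO = 53 + 2.6·53 = 190.8.
Deadweight loss = 80.6.

80.6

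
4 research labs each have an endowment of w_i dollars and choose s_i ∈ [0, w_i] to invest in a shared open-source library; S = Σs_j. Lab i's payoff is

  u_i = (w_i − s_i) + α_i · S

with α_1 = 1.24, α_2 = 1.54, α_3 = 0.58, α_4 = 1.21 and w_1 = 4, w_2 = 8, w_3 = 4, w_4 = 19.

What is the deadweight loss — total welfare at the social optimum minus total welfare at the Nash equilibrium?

∂u_i/∂s_i = α_i − 1, so lab i contributes w_i if α_i > 1, else 0.
α_i > 1 for i ∈ {1, 2, 4}; NE contributions (4, 8, 0, 19), S = 31.
W^NE = Σw_i − S^NE + (Σα_i)·S^NE = 35 + 3.57·31 = 145.67.
Planner: ∂(Σu_j)/∂s_i = Σα_j − 1 = 3.57 > 0, so everyone contributes w_i; S^SO = 35, W^SO = 35 + 3.57·35 = 159.95.
Deadweight loss = 14.28.

14.28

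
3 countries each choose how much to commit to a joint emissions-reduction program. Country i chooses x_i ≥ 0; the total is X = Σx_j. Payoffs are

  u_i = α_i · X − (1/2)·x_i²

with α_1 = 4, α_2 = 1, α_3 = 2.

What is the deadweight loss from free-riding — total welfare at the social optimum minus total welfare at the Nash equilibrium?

35

Country i's FOC: ∂u_i/∂x_i = α_i − x_i = 0, so x_i* = α_i.
NE contributions = (4, 1, 2); X = 7.
W^NE = (Σα)·X − ½Σα_i² = 7² − ½·21 = 38.5.
Planner sets x_i = Σα_j = 7 for every i, so X^SO = 3·7 = 21.
W^SO = (Σα)·X^SO − ½·3·(Σα)² = (3/2)·7² = 73.5.
Deadweight loss = W^SO − W^NE = 35.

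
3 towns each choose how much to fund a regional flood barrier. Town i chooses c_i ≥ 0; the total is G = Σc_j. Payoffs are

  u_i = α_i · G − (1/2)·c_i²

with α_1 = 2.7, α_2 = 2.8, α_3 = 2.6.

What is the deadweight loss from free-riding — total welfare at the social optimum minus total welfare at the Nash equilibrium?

43.75

Town i's FOC: ∂u_i/∂c_i = α_i − c_i = 0, so c_i* = α_i.
NE contributions = (2.7, 2.8, 2.6); G = 8.1.
W^NE = (Σα)·G − ½Σα_i² = 8.1² − ½·21.89 = 54.665.
Planner sets c_i = Σα_j = 8.1 for every i, so G^SO = 3·8.1 = 24.3.
W^SO = (Σα)·G^SO − ½·3·(Σα)² = (3/2)·8.1² = 98.415.
Deadweight loss = W^SO − W^NE = 43.75.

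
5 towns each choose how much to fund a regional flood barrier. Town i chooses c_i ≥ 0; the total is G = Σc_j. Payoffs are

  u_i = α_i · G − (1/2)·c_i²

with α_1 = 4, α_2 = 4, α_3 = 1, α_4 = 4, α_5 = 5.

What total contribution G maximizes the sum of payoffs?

90

Planner FOC: ∂(Σu_j)/∂c_i = (Σα_j) − c_i = 0, so c_i^SO = Σα_j = 18 for every i; G^SO = 90.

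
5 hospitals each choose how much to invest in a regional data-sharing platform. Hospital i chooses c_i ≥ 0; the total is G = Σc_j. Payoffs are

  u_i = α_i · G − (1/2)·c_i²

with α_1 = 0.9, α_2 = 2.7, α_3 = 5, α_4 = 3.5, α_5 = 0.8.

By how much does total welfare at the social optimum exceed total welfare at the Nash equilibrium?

Hospital i's FOC: ∂u_i/∂c_i = α_i − c_i = 0, so c_i* = α_i.
NE contributions = (0.9, 2.7, 5, 3.5, 0.8); G = 12.9.
W^NE = (Σα)·G − ½Σα_i² = 12.9² − ½·45.99 = 143.415.
Planner sets c_i = Σα_j = 12.9 for every i, so G^SO = 5·12.9 = 64.5.
W^SO = (Σα)·G^SO − ½·5·(Σα)² = (5/2)·12.9² = 416.025.
Deadweight loss = W^SO − W^NE = 272.61.

272.61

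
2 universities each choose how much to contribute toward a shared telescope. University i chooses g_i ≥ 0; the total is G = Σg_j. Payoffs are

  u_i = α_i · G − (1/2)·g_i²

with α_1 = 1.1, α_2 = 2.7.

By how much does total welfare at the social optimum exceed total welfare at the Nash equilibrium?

4.25

University i's FOC: ∂u_i/∂g_i = α_i − g_i = 0, so g_i* = α_i.
NE contributions = (1.1, 2.7); G = 3.8.
W^NE = (Σα)·G − ½Σα_i² = 3.8² − ½·8.5 = 10.19.
Planner sets g_i = Σα_j = 3.8 for every i, so G^SO = 2·3.8 = 7.6.
W^SO = (Σα)·G^SO − ½·2·(Σα)² = (2/2)·3.8² = 14.44.
Deadweight loss = W^SO − W^NE = 4.25.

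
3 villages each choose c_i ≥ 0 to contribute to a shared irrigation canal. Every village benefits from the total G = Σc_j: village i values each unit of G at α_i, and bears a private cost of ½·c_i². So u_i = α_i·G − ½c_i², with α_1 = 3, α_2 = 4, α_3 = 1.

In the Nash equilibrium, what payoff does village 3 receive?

Village i's FOC: ∂u_i/∂c_i = α_i − c_i = 0, so c_i* = α_i.
NE contributions = (3, 4, 1); G = 8.
u_3 = α_3·G − ½·(c_3)² = 1·8 − ½·1² = 7.5.

7.5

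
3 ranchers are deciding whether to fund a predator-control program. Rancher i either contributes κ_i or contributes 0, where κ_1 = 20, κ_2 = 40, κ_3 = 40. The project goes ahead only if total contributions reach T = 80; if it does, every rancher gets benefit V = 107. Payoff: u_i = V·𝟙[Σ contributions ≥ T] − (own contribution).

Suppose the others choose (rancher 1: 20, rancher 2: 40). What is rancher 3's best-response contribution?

40

Others' total = 60. Contributing 40 brings total to 100 ≥ 80: gain V − κ_3 = 67.
Best response: 40.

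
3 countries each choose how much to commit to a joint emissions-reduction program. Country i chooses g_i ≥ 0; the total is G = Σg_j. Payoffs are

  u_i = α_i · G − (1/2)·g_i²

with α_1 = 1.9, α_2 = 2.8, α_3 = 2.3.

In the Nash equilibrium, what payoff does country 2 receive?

Country i's FOC: ∂u_i/∂g_i = α_i − g_i = 0, so g_i* = α_i.
NE contributions = (1.9, 2.8, 2.3); G = 7.
u_2 = α_2·G − ½·(g_2)² = 2.8·7 − ½·2.8² = 15.68.

15.68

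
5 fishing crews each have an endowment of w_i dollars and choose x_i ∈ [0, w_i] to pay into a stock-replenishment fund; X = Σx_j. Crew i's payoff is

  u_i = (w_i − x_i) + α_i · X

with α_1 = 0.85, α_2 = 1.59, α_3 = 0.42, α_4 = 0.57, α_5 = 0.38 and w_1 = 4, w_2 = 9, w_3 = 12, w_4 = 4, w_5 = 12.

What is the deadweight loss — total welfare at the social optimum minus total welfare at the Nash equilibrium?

∂u_i/∂x_i = α_i − 1, so crew i contributes w_i if α_i > 1, else 0.
α_i > 1 for i ∈ {2}; NE contributions (0, 9, 0, 0, 0), X = 9.
W^NE = Σw_i − X^NE + (Σα_i)·X^NE = 41 + 2.81·9 = 66.29.
Planner: ∂(Σu_j)/∂x_i = Σα_j − 1 = 2.81 > 0, so everyone contributes w_i; X^SO = 41, W^SO = 41 + 2.81·41 = 156.21.
Deadweight loss = 89.92.

89.92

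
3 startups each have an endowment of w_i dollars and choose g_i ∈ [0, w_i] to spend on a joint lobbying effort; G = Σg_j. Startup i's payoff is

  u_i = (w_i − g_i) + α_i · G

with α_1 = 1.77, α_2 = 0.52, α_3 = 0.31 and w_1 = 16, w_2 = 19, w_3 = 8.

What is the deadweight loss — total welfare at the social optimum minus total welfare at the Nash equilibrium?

∂u_i/∂g_i = α_i − 1, so startup i contributes w_i if α_i > 1, else 0.
α_i > 1 for i ∈ {1}; NE contributions (16, 0, 0), G = 16.
W^NE = Σw_i − G^NE + (Σα_i)·G^NE = 43 + 1.6·16 = 68.6.
Planner: ∂(Σu_j)/∂g_i = Σα_j − 1 = 1.6 > 0, so everyone contributes w_i; G^SO = 43, W^SO = 43 + 1.6·43 = 111.8.
Deadweight loss = 43.2.

43.2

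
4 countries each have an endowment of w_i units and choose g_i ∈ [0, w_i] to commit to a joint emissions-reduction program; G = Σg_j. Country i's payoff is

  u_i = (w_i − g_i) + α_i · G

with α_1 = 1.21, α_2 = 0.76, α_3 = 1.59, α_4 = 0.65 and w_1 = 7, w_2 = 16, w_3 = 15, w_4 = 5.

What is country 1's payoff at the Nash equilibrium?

∂u_i/∂g_i = α_i − 1, so country i contributes w_i if α_i > 1, else 0.
α_i > 1 for i ∈ {1, 3}; NE contributions (7, 0, 15, 0), G = 22.
u_1 = (7 − 7) + 1.21·22 = 26.62.

26.62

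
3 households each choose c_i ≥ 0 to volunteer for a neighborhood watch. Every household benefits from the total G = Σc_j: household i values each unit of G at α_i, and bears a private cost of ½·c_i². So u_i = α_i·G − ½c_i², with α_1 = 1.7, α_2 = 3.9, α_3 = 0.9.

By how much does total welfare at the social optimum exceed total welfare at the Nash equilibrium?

Household i's FOC: ∂u_i/∂c_i = α_i − c_i = 0, so c_i* = α_i.
NE contributions = (1.7, 3.9, 0.9); G = 6.5.
W^NE = (Σα)·G − ½Σα_i² = 6.5² − ½·18.91 = 32.795.
Planner sets c_i = Σα_j = 6.5 for every i, so G^SO = 3·6.5 = 19.5.
W^SO = (Σα)·G^SO − ½·3·(Σα)² = (3/2)·6.5² = 63.375.
Deadweight loss = W^SO − W^NE = 30.58.

30.58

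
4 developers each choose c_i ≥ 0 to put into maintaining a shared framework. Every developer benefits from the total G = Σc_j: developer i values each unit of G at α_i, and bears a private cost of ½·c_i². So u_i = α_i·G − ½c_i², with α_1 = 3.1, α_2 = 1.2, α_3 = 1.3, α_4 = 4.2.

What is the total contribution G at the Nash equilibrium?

9.8

Developer i's FOC: ∂u_i/∂c_i = α_i − c_i = 0, so c_i* = α_i.
NE contributions = (3.1, 1.2, 1.3, 4.2); G = 9.8.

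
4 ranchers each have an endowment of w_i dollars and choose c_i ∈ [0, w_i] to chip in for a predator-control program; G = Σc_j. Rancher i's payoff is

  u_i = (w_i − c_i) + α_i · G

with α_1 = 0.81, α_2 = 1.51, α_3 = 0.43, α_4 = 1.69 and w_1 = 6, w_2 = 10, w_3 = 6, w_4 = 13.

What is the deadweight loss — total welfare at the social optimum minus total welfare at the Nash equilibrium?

∂u_i/∂c_i = α_i − 1, so rancher i contributes w_i if α_i > 1, else 0.
α_i > 1 for i ∈ {2, 4}; NE contributions (0, 10, 0, 13), G = 23.
W^NE = Σw_i − G^NE + (Σα_i)·G^NE = 35 + 3.44·23 = 114.12.
Planner: ∂(Σu_j)/∂c_i = Σα_j − 1 = 3.44 > 0, so everyone contributes w_i; G^SO = 35, W^SO = 35 + 3.44·35 = 155.4.
Deadweight loss = 41.28.

41.28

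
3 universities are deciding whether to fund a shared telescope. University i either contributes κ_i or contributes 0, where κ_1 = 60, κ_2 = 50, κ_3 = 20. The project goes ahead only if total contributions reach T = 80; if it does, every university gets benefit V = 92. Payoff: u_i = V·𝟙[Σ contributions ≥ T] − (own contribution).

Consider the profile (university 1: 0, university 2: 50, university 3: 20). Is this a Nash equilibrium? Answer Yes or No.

Total = 70 < 80: not provided.
University 1 (pledges 0, payoff 0): pledging 60 → total 130, payoff 32. Profitable deviation.

No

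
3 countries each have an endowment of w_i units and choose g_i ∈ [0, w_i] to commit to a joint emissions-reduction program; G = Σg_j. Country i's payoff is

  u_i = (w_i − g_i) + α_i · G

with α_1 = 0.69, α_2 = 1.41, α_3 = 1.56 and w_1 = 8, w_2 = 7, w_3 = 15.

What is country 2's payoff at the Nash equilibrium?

∂u_i/∂g_i = α_i − 1, so country i contributes w_i if α_i > 1, else 0.
α_i > 1 for i ∈ {2, 3}; NE contributions (0, 7, 15), G = 22.
u_2 = (7 − 7) + 1.41·22 = 31.02.

31.02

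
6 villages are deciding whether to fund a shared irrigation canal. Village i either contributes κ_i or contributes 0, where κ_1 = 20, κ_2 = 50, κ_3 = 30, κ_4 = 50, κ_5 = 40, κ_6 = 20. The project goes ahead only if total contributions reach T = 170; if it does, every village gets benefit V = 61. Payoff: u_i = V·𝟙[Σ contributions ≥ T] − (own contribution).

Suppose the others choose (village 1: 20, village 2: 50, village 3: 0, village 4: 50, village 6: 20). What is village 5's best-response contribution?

Others' total = 140. Contributing 40 brings total to 180 ≥ 170: gain V − κ_5 = 21.
Best response: 40.

40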